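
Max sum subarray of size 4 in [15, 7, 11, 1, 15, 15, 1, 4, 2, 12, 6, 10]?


[0:4]: 34
[1:5]: 34
[2:6]: 42
[3:7]: 32
[4:8]: 35
[5:9]: 22
[6:10]: 19
[7:11]: 24
[8:12]: 30

Max: 42 at [2:6]


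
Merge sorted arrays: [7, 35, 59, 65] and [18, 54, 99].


Take 7 from A
Take 18 from B
Take 35 from A
Take 54 from B
Take 59 from A
Take 65 from A

Merged: [7, 18, 35, 54, 59, 65, 99]


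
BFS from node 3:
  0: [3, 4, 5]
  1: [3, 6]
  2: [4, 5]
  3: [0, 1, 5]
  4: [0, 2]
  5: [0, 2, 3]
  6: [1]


Visit 3, enqueue [0, 1, 5]
Visit 0, enqueue [4]
Visit 1, enqueue [6]
Visit 5, enqueue [2]
Visit 4, enqueue []
Visit 6, enqueue []
Visit 2, enqueue []

BFS order: [3, 0, 1, 5, 4, 6, 2]


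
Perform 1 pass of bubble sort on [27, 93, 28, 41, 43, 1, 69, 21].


Initial: [27, 93, 28, 41, 43, 1, 69, 21]
Pass 1: [27, 28, 41, 43, 1, 69, 21, 93] (6 swaps)

After 1 pass: [27, 28, 41, 43, 1, 69, 21, 93]


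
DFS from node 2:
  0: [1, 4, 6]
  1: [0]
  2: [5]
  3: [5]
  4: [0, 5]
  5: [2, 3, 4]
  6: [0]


Visit 2, push [5]
Visit 5, push [4, 3]
Visit 3, push []
Visit 4, push [0]
Visit 0, push [6, 1]
Visit 1, push []
Visit 6, push []

DFS order: [2, 5, 3, 4, 0, 1, 6]


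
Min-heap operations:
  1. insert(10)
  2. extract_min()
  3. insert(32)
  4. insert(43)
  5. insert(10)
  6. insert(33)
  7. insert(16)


insert(10) -> [10]
extract_min()->10, []
insert(32) -> [32]
insert(43) -> [32, 43]
insert(10) -> [10, 43, 32]
insert(33) -> [10, 33, 32, 43]
insert(16) -> [10, 16, 32, 43, 33]

Final heap: [10, 16, 32, 43, 33]


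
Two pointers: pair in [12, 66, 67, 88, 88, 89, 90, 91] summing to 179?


lo=0(12)+hi=7(91)=103
lo=1(66)+hi=7(91)=157
lo=2(67)+hi=7(91)=158
lo=3(88)+hi=7(91)=179

Yes: 88+91=179


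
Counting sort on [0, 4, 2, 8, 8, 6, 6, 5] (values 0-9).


Input: [0, 4, 2, 8, 8, 6, 6, 5]
Counts: [1, 0, 1, 0, 1, 1, 2, 0, 2, 0]

Sorted: [0, 2, 4, 5, 6, 6, 8, 8]


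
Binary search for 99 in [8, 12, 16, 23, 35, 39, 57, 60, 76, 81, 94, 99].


Step 1: lo=0, hi=11, mid=5, val=39
Step 2: lo=6, hi=11, mid=8, val=76
Step 3: lo=9, hi=11, mid=10, val=94
Step 4: lo=11, hi=11, mid=11, val=99

Found at index 11


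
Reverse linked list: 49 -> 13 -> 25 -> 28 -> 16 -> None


Step 1: curr=49, set curr.next=prev(None) | reversed so far: 49
Step 2: curr=13, set curr.next=prev(49) | reversed so far: 13 -> 49
Step 3: curr=25, set curr.next=prev(13) | reversed so far: 25 -> 13 -> 49
Step 4: curr=28, set curr.next=prev(25) | reversed so far: 28 -> 25 -> 13 -> 49
Step 5: curr=16, set curr.next=prev(28) | reversed so far: 16 -> 28 -> 25 -> 13 -> 49

16 -> 28 -> 25 -> 13 -> 49 -> None


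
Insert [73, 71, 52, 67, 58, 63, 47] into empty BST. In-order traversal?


Insert 73: root
Insert 71: L from 73
Insert 52: L from 73 -> L from 71
Insert 67: L from 73 -> L from 71 -> R from 52
Insert 58: L from 73 -> L from 71 -> R from 52 -> L from 67
Insert 63: L from 73 -> L from 71 -> R from 52 -> L from 67 -> R from 58
Insert 47: L from 73 -> L from 71 -> L from 52

In-order: [47, 52, 58, 63, 67, 71, 73]


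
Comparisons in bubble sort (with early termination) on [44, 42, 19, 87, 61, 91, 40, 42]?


Algorithm: bubble sort (with early termination)
Input: [44, 42, 19, 87, 61, 91, 40, 42]
Sorted: [19, 40, 42, 42, 44, 61, 87, 91]

27


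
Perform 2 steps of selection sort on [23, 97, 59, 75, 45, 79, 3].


Initial: [23, 97, 59, 75, 45, 79, 3]
Step 1: min=3 at 6
  Swap: [3, 97, 59, 75, 45, 79, 23]
Step 2: min=23 at 6
  Swap: [3, 23, 59, 75, 45, 79, 97]

After 2 steps: [3, 23, 59, 75, 45, 79, 97]


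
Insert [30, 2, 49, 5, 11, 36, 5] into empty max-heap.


Insert 30: [30]
Insert 2: [30, 2]
Insert 49: [49, 2, 30]
Insert 5: [49, 5, 30, 2]
Insert 11: [49, 11, 30, 2, 5]
Insert 36: [49, 11, 36, 2, 5, 30]
Insert 5: [49, 11, 36, 2, 5, 30, 5]

Final heap: [49, 11, 36, 2, 5, 30, 5]


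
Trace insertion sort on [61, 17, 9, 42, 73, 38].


Initial: [61, 17, 9, 42, 73, 38]
Insert 17: [17, 61, 9, 42, 73, 38]
Insert 9: [9, 17, 61, 42, 73, 38]
Insert 42: [9, 17, 42, 61, 73, 38]
Insert 73: [9, 17, 42, 61, 73, 38]
Insert 38: [9, 17, 38, 42, 61, 73]

Sorted: [9, 17, 38, 42, 61, 73]


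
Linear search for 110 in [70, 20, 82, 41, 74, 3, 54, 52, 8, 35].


i=0: 70!=110
i=1: 20!=110
i=2: 82!=110
i=3: 41!=110
i=4: 74!=110
i=5: 3!=110
i=6: 54!=110
i=7: 52!=110
i=8: 8!=110
i=9: 35!=110

Not found, 10 comps


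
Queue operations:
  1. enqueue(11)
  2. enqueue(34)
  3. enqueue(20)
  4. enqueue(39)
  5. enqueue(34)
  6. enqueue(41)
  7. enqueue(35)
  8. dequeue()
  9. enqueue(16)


enqueue(11) -> [11]
enqueue(34) -> [11, 34]
enqueue(20) -> [11, 34, 20]
enqueue(39) -> [11, 34, 20, 39]
enqueue(34) -> [11, 34, 20, 39, 34]
enqueue(41) -> [11, 34, 20, 39, 34, 41]
enqueue(35) -> [11, 34, 20, 39, 34, 41, 35]
dequeue()->11, [34, 20, 39, 34, 41, 35]
enqueue(16) -> [34, 20, 39, 34, 41, 35, 16]

Final queue: [34, 20, 39, 34, 41, 35, 16]


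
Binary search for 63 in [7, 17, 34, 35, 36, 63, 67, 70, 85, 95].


Step 1: lo=0, hi=9, mid=4, val=36
Step 2: lo=5, hi=9, mid=7, val=70
Step 3: lo=5, hi=6, mid=5, val=63

Found at index 5


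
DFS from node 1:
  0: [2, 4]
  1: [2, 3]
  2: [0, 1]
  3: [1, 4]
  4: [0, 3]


Visit 1, push [3, 2]
Visit 2, push [0]
Visit 0, push [4]
Visit 4, push [3]
Visit 3, push []

DFS order: [1, 2, 0, 4, 3]


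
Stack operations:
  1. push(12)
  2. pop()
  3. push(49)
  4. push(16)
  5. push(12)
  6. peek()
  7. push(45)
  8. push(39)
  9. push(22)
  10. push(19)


push(12) -> [12]
pop()->12, []
push(49) -> [49]
push(16) -> [49, 16]
push(12) -> [49, 16, 12]
peek()->12
push(45) -> [49, 16, 12, 45]
push(39) -> [49, 16, 12, 45, 39]
push(22) -> [49, 16, 12, 45, 39, 22]
push(19) -> [49, 16, 12, 45, 39, 22, 19]

Final stack: [49, 16, 12, 45, 39, 22, 19]


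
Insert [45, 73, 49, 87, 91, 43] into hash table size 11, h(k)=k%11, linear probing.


Insert 45: h=1 -> slot 1
Insert 73: h=7 -> slot 7
Insert 49: h=5 -> slot 5
Insert 87: h=10 -> slot 10
Insert 91: h=3 -> slot 3
Insert 43: h=10, 1 probes -> slot 0

Table: [43, 45, None, 91, None, 49, None, 73, None, None, 87]


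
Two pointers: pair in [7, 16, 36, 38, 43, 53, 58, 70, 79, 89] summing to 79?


lo=0(7)+hi=9(89)=96
lo=0(7)+hi=8(79)=86
lo=0(7)+hi=7(70)=77
lo=1(16)+hi=7(70)=86
lo=1(16)+hi=6(58)=74
lo=2(36)+hi=6(58)=94
lo=2(36)+hi=5(53)=89
lo=2(36)+hi=4(43)=79

Yes: 36+43=79


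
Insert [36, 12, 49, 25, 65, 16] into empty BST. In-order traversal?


Insert 36: root
Insert 12: L from 36
Insert 49: R from 36
Insert 25: L from 36 -> R from 12
Insert 65: R from 36 -> R from 49
Insert 16: L from 36 -> R from 12 -> L from 25

In-order: [12, 16, 25, 36, 49, 65]


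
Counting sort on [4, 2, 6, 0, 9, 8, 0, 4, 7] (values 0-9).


Input: [4, 2, 6, 0, 9, 8, 0, 4, 7]
Counts: [2, 0, 1, 0, 2, 0, 1, 1, 1, 1]

Sorted: [0, 0, 2, 4, 4, 6, 7, 8, 9]


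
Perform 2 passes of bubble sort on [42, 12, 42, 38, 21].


Initial: [42, 12, 42, 38, 21]
Pass 1: [12, 42, 38, 21, 42] (3 swaps)
Pass 2: [12, 38, 21, 42, 42] (2 swaps)

After 2 passes: [12, 38, 21, 42, 42]


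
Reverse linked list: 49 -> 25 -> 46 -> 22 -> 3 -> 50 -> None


Step 1: curr=49, set curr.next=prev(None) | reversed so far: 49
Step 2: curr=25, set curr.next=prev(49) | reversed so far: 25 -> 49
Step 3: curr=46, set curr.next=prev(25) | reversed so far: 46 -> 25 -> 49
Step 4: curr=22, set curr.next=prev(46) | reversed so far: 22 -> 46 -> 25 -> 49
Step 5: curr=3, set curr.next=prev(22) | reversed so far: 3 -> 22 -> 46 -> 25 -> 49
Step 6: curr=50, set curr.next=prev(3) | reversed so far: 50 -> 3 -> 22 -> 46 -> 25 -> 49

50 -> 3 -> 22 -> 46 -> 25 -> 49 -> None


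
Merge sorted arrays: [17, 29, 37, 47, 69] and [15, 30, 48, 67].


Take 15 from B
Take 17 from A
Take 29 from A
Take 30 from B
Take 37 from A
Take 47 from A
Take 48 from B
Take 67 from B

Merged: [15, 17, 29, 30, 37, 47, 48, 67, 69]


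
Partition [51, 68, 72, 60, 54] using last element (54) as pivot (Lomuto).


Pivot: 54
  51 <= 54: advance i (no swap)
Place pivot at 1: [51, 54, 72, 60, 68]

Partitioned: [51, 54, 72, 60, 68]


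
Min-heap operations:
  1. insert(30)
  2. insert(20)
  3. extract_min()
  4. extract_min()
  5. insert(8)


insert(30) -> [30]
insert(20) -> [20, 30]
extract_min()->20, [30]
extract_min()->30, []
insert(8) -> [8]

Final heap: [8]


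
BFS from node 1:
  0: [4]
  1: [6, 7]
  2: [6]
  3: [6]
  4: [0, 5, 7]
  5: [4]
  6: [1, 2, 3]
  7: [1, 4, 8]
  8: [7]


Visit 1, enqueue [6, 7]
Visit 6, enqueue [2, 3]
Visit 7, enqueue [4, 8]
Visit 2, enqueue []
Visit 3, enqueue []
Visit 4, enqueue [0, 5]
Visit 8, enqueue []
Visit 0, enqueue []
Visit 5, enqueue []

BFS order: [1, 6, 7, 2, 3, 4, 8, 0, 5]


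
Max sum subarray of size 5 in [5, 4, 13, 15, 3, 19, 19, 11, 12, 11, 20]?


[0:5]: 40
[1:6]: 54
[2:7]: 69
[3:8]: 67
[4:9]: 64
[5:10]: 72
[6:11]: 73

Max: 73 at [6:11]


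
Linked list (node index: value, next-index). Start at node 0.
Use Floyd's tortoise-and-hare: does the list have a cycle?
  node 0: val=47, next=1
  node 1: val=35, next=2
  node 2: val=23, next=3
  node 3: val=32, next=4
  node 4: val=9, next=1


Floyd's tortoise (slow, +1) and hare (fast, +2):
  init: slow=0, fast=0
  step 1: slow=1, fast=2
  step 2: slow=2, fast=4
  step 3: slow=3, fast=2
  step 4: slow=4, fast=4
  slow == fast at node 4: cycle detected

Cycle: yes


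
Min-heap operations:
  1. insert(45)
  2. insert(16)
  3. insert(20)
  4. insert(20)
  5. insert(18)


insert(45) -> [45]
insert(16) -> [16, 45]
insert(20) -> [16, 45, 20]
insert(20) -> [16, 20, 20, 45]
insert(18) -> [16, 18, 20, 45, 20]

Final heap: [16, 18, 20, 45, 20]


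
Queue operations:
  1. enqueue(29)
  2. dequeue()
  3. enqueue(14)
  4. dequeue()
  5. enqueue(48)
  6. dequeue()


enqueue(29) -> [29]
dequeue()->29, []
enqueue(14) -> [14]
dequeue()->14, []
enqueue(48) -> [48]
dequeue()->48, []

Final queue: []


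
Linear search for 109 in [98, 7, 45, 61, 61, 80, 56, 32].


i=0: 98!=109
i=1: 7!=109
i=2: 45!=109
i=3: 61!=109
i=4: 61!=109
i=5: 80!=109
i=6: 56!=109
i=7: 32!=109

Not found, 8 comps


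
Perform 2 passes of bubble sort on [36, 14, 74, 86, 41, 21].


Initial: [36, 14, 74, 86, 41, 21]
Pass 1: [14, 36, 74, 41, 21, 86] (3 swaps)
Pass 2: [14, 36, 41, 21, 74, 86] (2 swaps)

After 2 passes: [14, 36, 41, 21, 74, 86]


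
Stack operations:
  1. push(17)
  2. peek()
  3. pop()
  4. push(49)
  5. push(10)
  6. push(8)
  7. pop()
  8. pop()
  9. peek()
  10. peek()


push(17) -> [17]
peek()->17
pop()->17, []
push(49) -> [49]
push(10) -> [49, 10]
push(8) -> [49, 10, 8]
pop()->8, [49, 10]
pop()->10, [49]
peek()->49
peek()->49

Final stack: [49]


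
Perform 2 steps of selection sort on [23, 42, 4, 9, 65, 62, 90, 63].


Initial: [23, 42, 4, 9, 65, 62, 90, 63]
Step 1: min=4 at 2
  Swap: [4, 42, 23, 9, 65, 62, 90, 63]
Step 2: min=9 at 3
  Swap: [4, 9, 23, 42, 65, 62, 90, 63]

After 2 steps: [4, 9, 23, 42, 65, 62, 90, 63]


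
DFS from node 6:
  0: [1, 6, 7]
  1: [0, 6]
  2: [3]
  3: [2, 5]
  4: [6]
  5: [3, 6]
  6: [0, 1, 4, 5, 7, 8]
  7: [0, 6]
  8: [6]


Visit 6, push [8, 7, 5, 4, 1, 0]
Visit 0, push [7, 1]
Visit 1, push []
Visit 7, push []
Visit 4, push []
Visit 5, push [3]
Visit 3, push [2]
Visit 2, push []
Visit 8, push []

DFS order: [6, 0, 1, 7, 4, 5, 3, 2, 8]


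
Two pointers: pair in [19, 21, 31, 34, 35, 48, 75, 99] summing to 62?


lo=0(19)+hi=7(99)=118
lo=0(19)+hi=6(75)=94
lo=0(19)+hi=5(48)=67
lo=0(19)+hi=4(35)=54
lo=1(21)+hi=4(35)=56
lo=2(31)+hi=4(35)=66
lo=2(31)+hi=3(34)=65

No pair found


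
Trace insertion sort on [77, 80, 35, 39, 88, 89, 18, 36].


Initial: [77, 80, 35, 39, 88, 89, 18, 36]
Insert 80: [77, 80, 35, 39, 88, 89, 18, 36]
Insert 35: [35, 77, 80, 39, 88, 89, 18, 36]
Insert 39: [35, 39, 77, 80, 88, 89, 18, 36]
Insert 88: [35, 39, 77, 80, 88, 89, 18, 36]
Insert 89: [35, 39, 77, 80, 88, 89, 18, 36]
Insert 18: [18, 35, 39, 77, 80, 88, 89, 36]
Insert 36: [18, 35, 36, 39, 77, 80, 88, 89]

Sorted: [18, 35, 36, 39, 77, 80, 88, 89]


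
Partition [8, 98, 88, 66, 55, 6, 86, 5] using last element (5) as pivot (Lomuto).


Pivot: 5
Place pivot at 0: [5, 98, 88, 66, 55, 6, 86, 8]

Partitioned: [5, 98, 88, 66, 55, 6, 86, 8]


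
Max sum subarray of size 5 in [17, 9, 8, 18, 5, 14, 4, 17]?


[0:5]: 57
[1:6]: 54
[2:7]: 49
[3:8]: 58

Max: 58 at [3:8]


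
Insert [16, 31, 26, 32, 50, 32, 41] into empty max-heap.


Insert 16: [16]
Insert 31: [31, 16]
Insert 26: [31, 16, 26]
Insert 32: [32, 31, 26, 16]
Insert 50: [50, 32, 26, 16, 31]
Insert 32: [50, 32, 32, 16, 31, 26]
Insert 41: [50, 32, 41, 16, 31, 26, 32]

Final heap: [50, 32, 41, 16, 31, 26, 32]


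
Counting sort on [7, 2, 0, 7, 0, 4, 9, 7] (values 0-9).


Input: [7, 2, 0, 7, 0, 4, 9, 7]
Counts: [2, 0, 1, 0, 1, 0, 0, 3, 0, 1]

Sorted: [0, 0, 2, 4, 7, 7, 7, 9]


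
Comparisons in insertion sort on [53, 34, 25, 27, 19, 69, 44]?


Algorithm: insertion sort
Input: [53, 34, 25, 27, 19, 69, 44]
Sorted: [19, 25, 27, 34, 44, 53, 69]

14


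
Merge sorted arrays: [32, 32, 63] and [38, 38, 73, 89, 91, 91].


Take 32 from A
Take 32 from A
Take 38 from B
Take 38 from B
Take 63 from A

Merged: [32, 32, 38, 38, 63, 73, 89, 91, 91]


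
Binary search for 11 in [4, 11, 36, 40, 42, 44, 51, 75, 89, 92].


Step 1: lo=0, hi=9, mid=4, val=42
Step 2: lo=0, hi=3, mid=1, val=11

Found at index 1


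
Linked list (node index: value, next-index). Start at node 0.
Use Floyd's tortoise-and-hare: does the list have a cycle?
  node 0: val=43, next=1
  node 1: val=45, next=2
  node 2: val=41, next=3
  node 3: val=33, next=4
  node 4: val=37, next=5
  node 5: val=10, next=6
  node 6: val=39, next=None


Floyd's tortoise (slow, +1) and hare (fast, +2):
  init: slow=0, fast=0
  step 1: slow=1, fast=2
  step 2: slow=2, fast=4
  step 3: slow=3, fast=6
  step 4: fast -> None, no cycle

Cycle: no


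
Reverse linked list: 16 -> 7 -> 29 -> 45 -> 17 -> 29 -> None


Step 1: curr=16, set curr.next=prev(None) | reversed so far: 16
Step 2: curr=7, set curr.next=prev(16) | reversed so far: 7 -> 16
Step 3: curr=29, set curr.next=prev(7) | reversed so far: 29 -> 7 -> 16
Step 4: curr=45, set curr.next=prev(29) | reversed so far: 45 -> 29 -> 7 -> 16
Step 5: curr=17, set curr.next=prev(45) | reversed so far: 17 -> 45 -> 29 -> 7 -> 16
Step 6: curr=29, set curr.next=prev(17) | reversed so far: 29 -> 17 -> 45 -> 29 -> 7 -> 16

29 -> 17 -> 45 -> 29 -> 7 -> 16 -> None


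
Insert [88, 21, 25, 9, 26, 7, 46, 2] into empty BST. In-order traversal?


Insert 88: root
Insert 21: L from 88
Insert 25: L from 88 -> R from 21
Insert 9: L from 88 -> L from 21
Insert 26: L from 88 -> R from 21 -> R from 25
Insert 7: L from 88 -> L from 21 -> L from 9
Insert 46: L from 88 -> R from 21 -> R from 25 -> R from 26
Insert 2: L from 88 -> L from 21 -> L from 9 -> L from 7

In-order: [2, 7, 9, 21, 25, 26, 46, 88]


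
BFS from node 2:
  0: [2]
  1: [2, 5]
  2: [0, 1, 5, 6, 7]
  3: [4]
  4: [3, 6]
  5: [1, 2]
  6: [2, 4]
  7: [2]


Visit 2, enqueue [0, 1, 5, 6, 7]
Visit 0, enqueue []
Visit 1, enqueue []
Visit 5, enqueue []
Visit 6, enqueue [4]
Visit 7, enqueue []
Visit 4, enqueue [3]
Visit 3, enqueue []

BFS order: [2, 0, 1, 5, 6, 7, 4, 3]


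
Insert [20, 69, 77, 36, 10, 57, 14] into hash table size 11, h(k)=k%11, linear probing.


Insert 20: h=9 -> slot 9
Insert 69: h=3 -> slot 3
Insert 77: h=0 -> slot 0
Insert 36: h=3, 1 probes -> slot 4
Insert 10: h=10 -> slot 10
Insert 57: h=2 -> slot 2
Insert 14: h=3, 2 probes -> slot 5

Table: [77, None, 57, 69, 36, 14, None, None, None, 20, 10]


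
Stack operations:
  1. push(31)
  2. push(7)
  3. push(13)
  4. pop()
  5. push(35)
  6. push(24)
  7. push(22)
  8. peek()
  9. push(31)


push(31) -> [31]
push(7) -> [31, 7]
push(13) -> [31, 7, 13]
pop()->13, [31, 7]
push(35) -> [31, 7, 35]
push(24) -> [31, 7, 35, 24]
push(22) -> [31, 7, 35, 24, 22]
peek()->22
push(31) -> [31, 7, 35, 24, 22, 31]

Final stack: [31, 7, 35, 24, 22, 31]


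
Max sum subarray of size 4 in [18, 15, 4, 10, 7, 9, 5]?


[0:4]: 47
[1:5]: 36
[2:6]: 30
[3:7]: 31

Max: 47 at [0:4]


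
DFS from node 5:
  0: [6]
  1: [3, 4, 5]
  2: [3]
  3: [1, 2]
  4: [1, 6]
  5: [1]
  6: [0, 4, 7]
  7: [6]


Visit 5, push [1]
Visit 1, push [4, 3]
Visit 3, push [2]
Visit 2, push []
Visit 4, push [6]
Visit 6, push [7, 0]
Visit 0, push []
Visit 7, push []

DFS order: [5, 1, 3, 2, 4, 6, 0, 7]


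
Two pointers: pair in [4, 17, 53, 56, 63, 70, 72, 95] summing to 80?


lo=0(4)+hi=7(95)=99
lo=0(4)+hi=6(72)=76
lo=1(17)+hi=6(72)=89
lo=1(17)+hi=5(70)=87
lo=1(17)+hi=4(63)=80

Yes: 17+63=80


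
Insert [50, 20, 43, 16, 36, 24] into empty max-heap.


Insert 50: [50]
Insert 20: [50, 20]
Insert 43: [50, 20, 43]
Insert 16: [50, 20, 43, 16]
Insert 36: [50, 36, 43, 16, 20]
Insert 24: [50, 36, 43, 16, 20, 24]

Final heap: [50, 36, 43, 16, 20, 24]


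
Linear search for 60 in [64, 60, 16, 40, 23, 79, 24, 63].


i=0: 64!=60
i=1: 60==60 found!

Found at 1, 2 comps


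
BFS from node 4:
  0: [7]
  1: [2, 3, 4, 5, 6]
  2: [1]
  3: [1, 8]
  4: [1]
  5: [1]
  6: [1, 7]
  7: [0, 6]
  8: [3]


Visit 4, enqueue [1]
Visit 1, enqueue [2, 3, 5, 6]
Visit 2, enqueue []
Visit 3, enqueue [8]
Visit 5, enqueue []
Visit 6, enqueue [7]
Visit 8, enqueue []
Visit 7, enqueue [0]
Visit 0, enqueue []

BFS order: [4, 1, 2, 3, 5, 6, 8, 7, 0]


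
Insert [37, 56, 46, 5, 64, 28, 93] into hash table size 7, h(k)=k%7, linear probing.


Insert 37: h=2 -> slot 2
Insert 56: h=0 -> slot 0
Insert 46: h=4 -> slot 4
Insert 5: h=5 -> slot 5
Insert 64: h=1 -> slot 1
Insert 28: h=0, 3 probes -> slot 3
Insert 93: h=2, 4 probes -> slot 6

Table: [56, 64, 37, 28, 46, 5, 93]


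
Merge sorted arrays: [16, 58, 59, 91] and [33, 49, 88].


Take 16 from A
Take 33 from B
Take 49 from B
Take 58 from A
Take 59 from A
Take 88 from B

Merged: [16, 33, 49, 58, 59, 88, 91]


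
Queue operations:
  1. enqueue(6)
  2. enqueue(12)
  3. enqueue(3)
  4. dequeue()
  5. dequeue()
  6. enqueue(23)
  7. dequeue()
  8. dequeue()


enqueue(6) -> [6]
enqueue(12) -> [6, 12]
enqueue(3) -> [6, 12, 3]
dequeue()->6, [12, 3]
dequeue()->12, [3]
enqueue(23) -> [3, 23]
dequeue()->3, [23]
dequeue()->23, []

Final queue: []


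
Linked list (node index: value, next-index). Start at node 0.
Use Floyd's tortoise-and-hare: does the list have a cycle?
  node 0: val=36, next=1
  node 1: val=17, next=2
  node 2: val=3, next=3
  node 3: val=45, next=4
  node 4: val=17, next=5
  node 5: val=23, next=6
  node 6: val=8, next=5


Floyd's tortoise (slow, +1) and hare (fast, +2):
  init: slow=0, fast=0
  step 1: slow=1, fast=2
  step 2: slow=2, fast=4
  step 3: slow=3, fast=6
  step 4: slow=4, fast=6
  step 5: slow=5, fast=6
  step 6: slow=6, fast=6
  slow == fast at node 6: cycle detected

Cycle: yes


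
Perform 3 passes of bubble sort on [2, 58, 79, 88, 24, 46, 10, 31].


Initial: [2, 58, 79, 88, 24, 46, 10, 31]
Pass 1: [2, 58, 79, 24, 46, 10, 31, 88] (4 swaps)
Pass 2: [2, 58, 24, 46, 10, 31, 79, 88] (4 swaps)
Pass 3: [2, 24, 46, 10, 31, 58, 79, 88] (4 swaps)

After 3 passes: [2, 24, 46, 10, 31, 58, 79, 88]


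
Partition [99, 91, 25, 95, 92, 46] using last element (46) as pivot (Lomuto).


Pivot: 46
  25 <= 46: swap -> [25, 91, 99, 95, 92, 46]
Place pivot at 1: [25, 46, 99, 95, 92, 91]

Partitioned: [25, 46, 99, 95, 92, 91]


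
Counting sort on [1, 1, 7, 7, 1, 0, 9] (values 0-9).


Input: [1, 1, 7, 7, 1, 0, 9]
Counts: [1, 3, 0, 0, 0, 0, 0, 2, 0, 1]

Sorted: [0, 1, 1, 1, 7, 7, 9]


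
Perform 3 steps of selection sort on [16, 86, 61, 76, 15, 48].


Initial: [16, 86, 61, 76, 15, 48]
Step 1: min=15 at 4
  Swap: [15, 86, 61, 76, 16, 48]
Step 2: min=16 at 4
  Swap: [15, 16, 61, 76, 86, 48]
Step 3: min=48 at 5
  Swap: [15, 16, 48, 76, 86, 61]

After 3 steps: [15, 16, 48, 76, 86, 61]


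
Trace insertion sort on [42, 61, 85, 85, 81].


Initial: [42, 61, 85, 85, 81]
Insert 61: [42, 61, 85, 85, 81]
Insert 85: [42, 61, 85, 85, 81]
Insert 85: [42, 61, 85, 85, 81]
Insert 81: [42, 61, 81, 85, 85]

Sorted: [42, 61, 81, 85, 85]


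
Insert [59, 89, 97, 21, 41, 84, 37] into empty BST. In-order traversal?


Insert 59: root
Insert 89: R from 59
Insert 97: R from 59 -> R from 89
Insert 21: L from 59
Insert 41: L from 59 -> R from 21
Insert 84: R from 59 -> L from 89
Insert 37: L from 59 -> R from 21 -> L from 41

In-order: [21, 37, 41, 59, 84, 89, 97]


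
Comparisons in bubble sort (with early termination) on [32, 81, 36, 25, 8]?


Algorithm: bubble sort (with early termination)
Input: [32, 81, 36, 25, 8]
Sorted: [8, 25, 32, 36, 81]

10


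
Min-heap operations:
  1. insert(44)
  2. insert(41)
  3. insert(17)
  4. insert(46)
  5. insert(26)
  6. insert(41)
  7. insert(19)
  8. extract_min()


insert(44) -> [44]
insert(41) -> [41, 44]
insert(17) -> [17, 44, 41]
insert(46) -> [17, 44, 41, 46]
insert(26) -> [17, 26, 41, 46, 44]
insert(41) -> [17, 26, 41, 46, 44, 41]
insert(19) -> [17, 26, 19, 46, 44, 41, 41]
extract_min()->17, [19, 26, 41, 46, 44, 41]

Final heap: [19, 26, 41, 46, 44, 41]


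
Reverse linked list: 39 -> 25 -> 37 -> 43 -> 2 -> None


Step 1: curr=39, set curr.next=prev(None) | reversed so far: 39
Step 2: curr=25, set curr.next=prev(39) | reversed so far: 25 -> 39
Step 3: curr=37, set curr.next=prev(25) | reversed so far: 37 -> 25 -> 39
Step 4: curr=43, set curr.next=prev(37) | reversed so far: 43 -> 37 -> 25 -> 39
Step 5: curr=2, set curr.next=prev(43) | reversed so far: 2 -> 43 -> 37 -> 25 -> 39

2 -> 43 -> 37 -> 25 -> 39 -> None


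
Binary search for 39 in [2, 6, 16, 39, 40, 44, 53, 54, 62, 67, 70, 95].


Step 1: lo=0, hi=11, mid=5, val=44
Step 2: lo=0, hi=4, mid=2, val=16
Step 3: lo=3, hi=4, mid=3, val=39

Found at index 3


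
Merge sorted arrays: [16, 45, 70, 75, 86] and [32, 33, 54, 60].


Take 16 from A
Take 32 from B
Take 33 from B
Take 45 from A
Take 54 from B
Take 60 from B

Merged: [16, 32, 33, 45, 54, 60, 70, 75, 86]


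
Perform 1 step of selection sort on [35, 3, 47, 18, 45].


Initial: [35, 3, 47, 18, 45]
Step 1: min=3 at 1
  Swap: [3, 35, 47, 18, 45]

After 1 step: [3, 35, 47, 18, 45]


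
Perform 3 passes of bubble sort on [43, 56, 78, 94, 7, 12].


Initial: [43, 56, 78, 94, 7, 12]
Pass 1: [43, 56, 78, 7, 12, 94] (2 swaps)
Pass 2: [43, 56, 7, 12, 78, 94] (2 swaps)
Pass 3: [43, 7, 12, 56, 78, 94] (2 swaps)

After 3 passes: [43, 7, 12, 56, 78, 94]


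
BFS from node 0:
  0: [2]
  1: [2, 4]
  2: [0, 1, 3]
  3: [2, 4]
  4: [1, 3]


Visit 0, enqueue [2]
Visit 2, enqueue [1, 3]
Visit 1, enqueue [4]
Visit 3, enqueue []
Visit 4, enqueue []

BFS order: [0, 2, 1, 3, 4]


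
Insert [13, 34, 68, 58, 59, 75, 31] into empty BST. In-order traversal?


Insert 13: root
Insert 34: R from 13
Insert 68: R from 13 -> R from 34
Insert 58: R from 13 -> R from 34 -> L from 68
Insert 59: R from 13 -> R from 34 -> L from 68 -> R from 58
Insert 75: R from 13 -> R from 34 -> R from 68
Insert 31: R from 13 -> L from 34

In-order: [13, 31, 34, 58, 59, 68, 75]


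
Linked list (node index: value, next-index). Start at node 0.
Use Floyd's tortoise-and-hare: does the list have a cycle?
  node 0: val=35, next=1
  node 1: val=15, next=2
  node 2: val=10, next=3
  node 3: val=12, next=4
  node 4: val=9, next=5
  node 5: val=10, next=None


Floyd's tortoise (slow, +1) and hare (fast, +2):
  init: slow=0, fast=0
  step 1: slow=1, fast=2
  step 2: slow=2, fast=4
  step 3: fast 4->5->None, no cycle

Cycle: no


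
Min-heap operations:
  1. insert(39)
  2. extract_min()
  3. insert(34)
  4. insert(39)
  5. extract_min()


insert(39) -> [39]
extract_min()->39, []
insert(34) -> [34]
insert(39) -> [34, 39]
extract_min()->34, [39]

Final heap: [39]


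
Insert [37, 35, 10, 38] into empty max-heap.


Insert 37: [37]
Insert 35: [37, 35]
Insert 10: [37, 35, 10]
Insert 38: [38, 37, 10, 35]

Final heap: [38, 37, 10, 35]


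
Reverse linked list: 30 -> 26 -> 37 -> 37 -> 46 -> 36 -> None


Step 1: curr=30, set curr.next=prev(None) | reversed so far: 30
Step 2: curr=26, set curr.next=prev(30) | reversed so far: 26 -> 30
Step 3: curr=37, set curr.next=prev(26) | reversed so far: 37 -> 26 -> 30
Step 4: curr=37, set curr.next=prev(37) | reversed so far: 37 -> 37 -> 26 -> 30
Step 5: curr=46, set curr.next=prev(37) | reversed so far: 46 -> 37 -> 37 -> 26 -> 30
Step 6: curr=36, set curr.next=prev(46) | reversed so far: 36 -> 46 -> 37 -> 37 -> 26 -> 30

36 -> 46 -> 37 -> 37 -> 26 -> 30 -> None


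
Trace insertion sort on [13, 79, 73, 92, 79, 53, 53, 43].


Initial: [13, 79, 73, 92, 79, 53, 53, 43]
Insert 79: [13, 79, 73, 92, 79, 53, 53, 43]
Insert 73: [13, 73, 79, 92, 79, 53, 53, 43]
Insert 92: [13, 73, 79, 92, 79, 53, 53, 43]
Insert 79: [13, 73, 79, 79, 92, 53, 53, 43]
Insert 53: [13, 53, 73, 79, 79, 92, 53, 43]
Insert 53: [13, 53, 53, 73, 79, 79, 92, 43]
Insert 43: [13, 43, 53, 53, 73, 79, 79, 92]

Sorted: [13, 43, 53, 53, 73, 79, 79, 92]


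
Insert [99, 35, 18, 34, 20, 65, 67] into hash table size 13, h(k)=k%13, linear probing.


Insert 99: h=8 -> slot 8
Insert 35: h=9 -> slot 9
Insert 18: h=5 -> slot 5
Insert 34: h=8, 2 probes -> slot 10
Insert 20: h=7 -> slot 7
Insert 65: h=0 -> slot 0
Insert 67: h=2 -> slot 2

Table: [65, None, 67, None, None, 18, None, 20, 99, 35, 34, None, None]


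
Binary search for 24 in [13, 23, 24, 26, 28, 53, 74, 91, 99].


Step 1: lo=0, hi=8, mid=4, val=28
Step 2: lo=0, hi=3, mid=1, val=23
Step 3: lo=2, hi=3, mid=2, val=24

Found at index 2


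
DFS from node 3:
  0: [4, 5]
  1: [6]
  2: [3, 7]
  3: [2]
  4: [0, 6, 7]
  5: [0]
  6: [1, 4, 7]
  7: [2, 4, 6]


Visit 3, push [2]
Visit 2, push [7]
Visit 7, push [6, 4]
Visit 4, push [6, 0]
Visit 0, push [5]
Visit 5, push []
Visit 6, push [1]
Visit 1, push []

DFS order: [3, 2, 7, 4, 0, 5, 6, 1]


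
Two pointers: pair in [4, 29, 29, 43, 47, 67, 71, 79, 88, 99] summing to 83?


lo=0(4)+hi=9(99)=103
lo=0(4)+hi=8(88)=92
lo=0(4)+hi=7(79)=83

Yes: 4+79=83


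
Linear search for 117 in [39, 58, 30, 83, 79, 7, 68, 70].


i=0: 39!=117
i=1: 58!=117
i=2: 30!=117
i=3: 83!=117
i=4: 79!=117
i=5: 7!=117
i=6: 68!=117
i=7: 70!=117

Not found, 8 comps


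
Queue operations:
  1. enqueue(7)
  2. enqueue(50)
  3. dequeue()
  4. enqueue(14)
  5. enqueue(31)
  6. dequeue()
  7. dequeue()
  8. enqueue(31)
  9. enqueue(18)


enqueue(7) -> [7]
enqueue(50) -> [7, 50]
dequeue()->7, [50]
enqueue(14) -> [50, 14]
enqueue(31) -> [50, 14, 31]
dequeue()->50, [14, 31]
dequeue()->14, [31]
enqueue(31) -> [31, 31]
enqueue(18) -> [31, 31, 18]

Final queue: [31, 31, 18]


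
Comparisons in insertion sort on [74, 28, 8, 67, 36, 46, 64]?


Algorithm: insertion sort
Input: [74, 28, 8, 67, 36, 46, 64]
Sorted: [8, 28, 36, 46, 64, 67, 74]

14


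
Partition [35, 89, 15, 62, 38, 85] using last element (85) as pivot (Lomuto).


Pivot: 85
  35 <= 85: advance i (no swap)
  15 <= 85: swap -> [35, 15, 89, 62, 38, 85]
  62 <= 85: swap -> [35, 15, 62, 89, 38, 85]
  38 <= 85: swap -> [35, 15, 62, 38, 89, 85]
Place pivot at 4: [35, 15, 62, 38, 85, 89]

Partitioned: [35, 15, 62, 38, 85, 89]


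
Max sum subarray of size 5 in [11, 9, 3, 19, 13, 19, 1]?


[0:5]: 55
[1:6]: 63
[2:7]: 55

Max: 63 at [1:6]


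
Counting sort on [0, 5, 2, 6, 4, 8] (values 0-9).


Input: [0, 5, 2, 6, 4, 8]
Counts: [1, 0, 1, 0, 1, 1, 1, 0, 1, 0]

Sorted: [0, 2, 4, 5, 6, 8]


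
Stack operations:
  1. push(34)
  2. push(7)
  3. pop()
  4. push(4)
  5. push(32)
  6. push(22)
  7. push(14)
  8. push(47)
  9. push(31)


push(34) -> [34]
push(7) -> [34, 7]
pop()->7, [34]
push(4) -> [34, 4]
push(32) -> [34, 4, 32]
push(22) -> [34, 4, 32, 22]
push(14) -> [34, 4, 32, 22, 14]
push(47) -> [34, 4, 32, 22, 14, 47]
push(31) -> [34, 4, 32, 22, 14, 47, 31]

Final stack: [34, 4, 32, 22, 14, 47, 31]


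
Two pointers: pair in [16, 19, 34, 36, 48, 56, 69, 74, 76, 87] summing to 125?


lo=0(16)+hi=9(87)=103
lo=1(19)+hi=9(87)=106
lo=2(34)+hi=9(87)=121
lo=3(36)+hi=9(87)=123
lo=4(48)+hi=9(87)=135
lo=4(48)+hi=8(76)=124
lo=5(56)+hi=8(76)=132
lo=5(56)+hi=7(74)=130
lo=5(56)+hi=6(69)=125

Yes: 56+69=125


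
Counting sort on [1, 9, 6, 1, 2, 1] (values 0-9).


Input: [1, 9, 6, 1, 2, 1]
Counts: [0, 3, 1, 0, 0, 0, 1, 0, 0, 1]

Sorted: [1, 1, 1, 2, 6, 9]


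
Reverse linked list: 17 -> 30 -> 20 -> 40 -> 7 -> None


Step 1: curr=17, set curr.next=prev(None) | reversed so far: 17
Step 2: curr=30, set curr.next=prev(17) | reversed so far: 30 -> 17
Step 3: curr=20, set curr.next=prev(30) | reversed so far: 20 -> 30 -> 17
Step 4: curr=40, set curr.next=prev(20) | reversed so far: 40 -> 20 -> 30 -> 17
Step 5: curr=7, set curr.next=prev(40) | reversed so far: 7 -> 40 -> 20 -> 30 -> 17

7 -> 40 -> 20 -> 30 -> 17 -> None


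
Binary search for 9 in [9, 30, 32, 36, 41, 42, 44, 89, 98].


Step 1: lo=0, hi=8, mid=4, val=41
Step 2: lo=0, hi=3, mid=1, val=30
Step 3: lo=0, hi=0, mid=0, val=9

Found at index 0


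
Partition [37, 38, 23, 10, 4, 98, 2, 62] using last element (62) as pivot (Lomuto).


Pivot: 62
  37 <= 62: advance i (no swap)
  38 <= 62: advance i (no swap)
  23 <= 62: advance i (no swap)
  10 <= 62: advance i (no swap)
  4 <= 62: advance i (no swap)
  2 <= 62: swap -> [37, 38, 23, 10, 4, 2, 98, 62]
Place pivot at 6: [37, 38, 23, 10, 4, 2, 62, 98]

Partitioned: [37, 38, 23, 10, 4, 2, 62, 98]


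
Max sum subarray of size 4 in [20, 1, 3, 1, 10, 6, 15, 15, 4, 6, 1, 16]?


[0:4]: 25
[1:5]: 15
[2:6]: 20
[3:7]: 32
[4:8]: 46
[5:9]: 40
[6:10]: 40
[7:11]: 26
[8:12]: 27

Max: 46 at [4:8]


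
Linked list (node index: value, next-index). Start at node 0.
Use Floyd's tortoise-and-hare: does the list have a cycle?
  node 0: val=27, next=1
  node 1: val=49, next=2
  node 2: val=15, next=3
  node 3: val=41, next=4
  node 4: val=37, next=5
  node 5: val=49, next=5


Floyd's tortoise (slow, +1) and hare (fast, +2):
  init: slow=0, fast=0
  step 1: slow=1, fast=2
  step 2: slow=2, fast=4
  step 3: slow=3, fast=5
  step 4: slow=4, fast=5
  step 5: slow=5, fast=5
  slow == fast at node 5: cycle detected

Cycle: yes


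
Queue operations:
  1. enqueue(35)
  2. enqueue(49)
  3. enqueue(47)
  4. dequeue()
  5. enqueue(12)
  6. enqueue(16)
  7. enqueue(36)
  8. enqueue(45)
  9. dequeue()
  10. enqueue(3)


enqueue(35) -> [35]
enqueue(49) -> [35, 49]
enqueue(47) -> [35, 49, 47]
dequeue()->35, [49, 47]
enqueue(12) -> [49, 47, 12]
enqueue(16) -> [49, 47, 12, 16]
enqueue(36) -> [49, 47, 12, 16, 36]
enqueue(45) -> [49, 47, 12, 16, 36, 45]
dequeue()->49, [47, 12, 16, 36, 45]
enqueue(3) -> [47, 12, 16, 36, 45, 3]

Final queue: [47, 12, 16, 36, 45, 3]


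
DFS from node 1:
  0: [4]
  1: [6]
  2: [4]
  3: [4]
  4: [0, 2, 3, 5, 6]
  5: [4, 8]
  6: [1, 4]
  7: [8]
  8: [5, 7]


Visit 1, push [6]
Visit 6, push [4]
Visit 4, push [5, 3, 2, 0]
Visit 0, push []
Visit 2, push []
Visit 3, push []
Visit 5, push [8]
Visit 8, push [7]
Visit 7, push []

DFS order: [1, 6, 4, 0, 2, 3, 5, 8, 7]


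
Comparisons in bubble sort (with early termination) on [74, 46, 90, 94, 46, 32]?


Algorithm: bubble sort (with early termination)
Input: [74, 46, 90, 94, 46, 32]
Sorted: [32, 46, 46, 74, 90, 94]

15


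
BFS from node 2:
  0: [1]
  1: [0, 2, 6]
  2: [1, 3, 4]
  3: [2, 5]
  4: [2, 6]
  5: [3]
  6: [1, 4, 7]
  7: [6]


Visit 2, enqueue [1, 3, 4]
Visit 1, enqueue [0, 6]
Visit 3, enqueue [5]
Visit 4, enqueue []
Visit 0, enqueue []
Visit 6, enqueue [7]
Visit 5, enqueue []
Visit 7, enqueue []

BFS order: [2, 1, 3, 4, 0, 6, 5, 7]


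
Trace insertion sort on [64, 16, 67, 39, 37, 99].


Initial: [64, 16, 67, 39, 37, 99]
Insert 16: [16, 64, 67, 39, 37, 99]
Insert 67: [16, 64, 67, 39, 37, 99]
Insert 39: [16, 39, 64, 67, 37, 99]
Insert 37: [16, 37, 39, 64, 67, 99]
Insert 99: [16, 37, 39, 64, 67, 99]

Sorted: [16, 37, 39, 64, 67, 99]


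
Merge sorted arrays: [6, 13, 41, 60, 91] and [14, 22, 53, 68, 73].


Take 6 from A
Take 13 from A
Take 14 from B
Take 22 from B
Take 41 from A
Take 53 from B
Take 60 from A
Take 68 from B
Take 73 from B

Merged: [6, 13, 14, 22, 41, 53, 60, 68, 73, 91]


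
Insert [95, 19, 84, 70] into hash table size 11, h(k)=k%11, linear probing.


Insert 95: h=7 -> slot 7
Insert 19: h=8 -> slot 8
Insert 84: h=7, 2 probes -> slot 9
Insert 70: h=4 -> slot 4

Table: [None, None, None, None, 70, None, None, 95, 19, 84, None]


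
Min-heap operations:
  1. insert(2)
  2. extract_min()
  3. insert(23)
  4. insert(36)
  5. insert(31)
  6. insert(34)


insert(2) -> [2]
extract_min()->2, []
insert(23) -> [23]
insert(36) -> [23, 36]
insert(31) -> [23, 36, 31]
insert(34) -> [23, 34, 31, 36]

Final heap: [23, 34, 31, 36]


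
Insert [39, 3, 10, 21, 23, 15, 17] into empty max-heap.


Insert 39: [39]
Insert 3: [39, 3]
Insert 10: [39, 3, 10]
Insert 21: [39, 21, 10, 3]
Insert 23: [39, 23, 10, 3, 21]
Insert 15: [39, 23, 15, 3, 21, 10]
Insert 17: [39, 23, 17, 3, 21, 10, 15]

Final heap: [39, 23, 17, 3, 21, 10, 15]


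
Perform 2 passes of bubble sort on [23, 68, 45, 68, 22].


Initial: [23, 68, 45, 68, 22]
Pass 1: [23, 45, 68, 22, 68] (2 swaps)
Pass 2: [23, 45, 22, 68, 68] (1 swaps)

After 2 passes: [23, 45, 22, 68, 68]


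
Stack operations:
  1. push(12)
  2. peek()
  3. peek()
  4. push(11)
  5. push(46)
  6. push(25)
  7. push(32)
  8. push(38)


push(12) -> [12]
peek()->12
peek()->12
push(11) -> [12, 11]
push(46) -> [12, 11, 46]
push(25) -> [12, 11, 46, 25]
push(32) -> [12, 11, 46, 25, 32]
push(38) -> [12, 11, 46, 25, 32, 38]

Final stack: [12, 11, 46, 25, 32, 38]


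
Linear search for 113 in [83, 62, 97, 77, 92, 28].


i=0: 83!=113
i=1: 62!=113
i=2: 97!=113
i=3: 77!=113
i=4: 92!=113
i=5: 28!=113

Not found, 6 comps


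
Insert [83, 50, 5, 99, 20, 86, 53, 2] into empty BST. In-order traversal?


Insert 83: root
Insert 50: L from 83
Insert 5: L from 83 -> L from 50
Insert 99: R from 83
Insert 20: L from 83 -> L from 50 -> R from 5
Insert 86: R from 83 -> L from 99
Insert 53: L from 83 -> R from 50
Insert 2: L from 83 -> L from 50 -> L from 5

In-order: [2, 5, 20, 50, 53, 83, 86, 99]


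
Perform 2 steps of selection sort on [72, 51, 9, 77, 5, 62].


Initial: [72, 51, 9, 77, 5, 62]
Step 1: min=5 at 4
  Swap: [5, 51, 9, 77, 72, 62]
Step 2: min=9 at 2
  Swap: [5, 9, 51, 77, 72, 62]

After 2 steps: [5, 9, 51, 77, 72, 62]


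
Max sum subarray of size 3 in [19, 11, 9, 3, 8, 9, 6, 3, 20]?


[0:3]: 39
[1:4]: 23
[2:5]: 20
[3:6]: 20
[4:7]: 23
[5:8]: 18
[6:9]: 29

Max: 39 at [0:3]


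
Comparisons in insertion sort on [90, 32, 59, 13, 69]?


Algorithm: insertion sort
Input: [90, 32, 59, 13, 69]
Sorted: [13, 32, 59, 69, 90]

8


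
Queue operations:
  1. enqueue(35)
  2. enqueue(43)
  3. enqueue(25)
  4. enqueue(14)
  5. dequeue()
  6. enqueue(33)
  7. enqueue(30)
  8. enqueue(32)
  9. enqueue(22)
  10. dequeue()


enqueue(35) -> [35]
enqueue(43) -> [35, 43]
enqueue(25) -> [35, 43, 25]
enqueue(14) -> [35, 43, 25, 14]
dequeue()->35, [43, 25, 14]
enqueue(33) -> [43, 25, 14, 33]
enqueue(30) -> [43, 25, 14, 33, 30]
enqueue(32) -> [43, 25, 14, 33, 30, 32]
enqueue(22) -> [43, 25, 14, 33, 30, 32, 22]
dequeue()->43, [25, 14, 33, 30, 32, 22]

Final queue: [25, 14, 33, 30, 32, 22]


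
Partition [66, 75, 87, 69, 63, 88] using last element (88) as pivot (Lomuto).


Pivot: 88
  66 <= 88: advance i (no swap)
  75 <= 88: advance i (no swap)
  87 <= 88: advance i (no swap)
  69 <= 88: advance i (no swap)
  63 <= 88: advance i (no swap)
Place pivot at 5: [66, 75, 87, 69, 63, 88]

Partitioned: [66, 75, 87, 69, 63, 88]


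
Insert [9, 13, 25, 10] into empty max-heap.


Insert 9: [9]
Insert 13: [13, 9]
Insert 25: [25, 9, 13]
Insert 10: [25, 10, 13, 9]

Final heap: [25, 10, 13, 9]


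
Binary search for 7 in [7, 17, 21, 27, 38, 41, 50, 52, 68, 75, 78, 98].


Step 1: lo=0, hi=11, mid=5, val=41
Step 2: lo=0, hi=4, mid=2, val=21
Step 3: lo=0, hi=1, mid=0, val=7

Found at index 0


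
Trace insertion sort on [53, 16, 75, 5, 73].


Initial: [53, 16, 75, 5, 73]
Insert 16: [16, 53, 75, 5, 73]
Insert 75: [16, 53, 75, 5, 73]
Insert 5: [5, 16, 53, 75, 73]
Insert 73: [5, 16, 53, 73, 75]

Sorted: [5, 16, 53, 73, 75]


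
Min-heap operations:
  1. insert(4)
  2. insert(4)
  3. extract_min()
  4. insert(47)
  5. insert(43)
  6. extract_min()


insert(4) -> [4]
insert(4) -> [4, 4]
extract_min()->4, [4]
insert(47) -> [4, 47]
insert(43) -> [4, 47, 43]
extract_min()->4, [43, 47]

Final heap: [43, 47]


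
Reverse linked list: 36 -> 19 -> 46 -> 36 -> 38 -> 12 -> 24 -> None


Step 1: curr=36, set curr.next=prev(None) | reversed so far: 36
Step 2: curr=19, set curr.next=prev(36) | reversed so far: 19 -> 36
Step 3: curr=46, set curr.next=prev(19) | reversed so far: 46 -> 19 -> 36
Step 4: curr=36, set curr.next=prev(46) | reversed so far: 36 -> 46 -> 19 -> 36
Step 5: curr=38, set curr.next=prev(36) | reversed so far: 38 -> 36 -> 46 -> 19 -> 36
Step 6: curr=12, set curr.next=prev(38) | reversed so far: 12 -> 38 -> 36 -> 46 -> 19 -> 36
Step 7: curr=24, set curr.next=prev(12) | reversed so far: 24 -> 12 -> 38 -> 36 -> 46 -> 19 -> 36

24 -> 12 -> 38 -> 36 -> 46 -> 19 -> 36 -> None


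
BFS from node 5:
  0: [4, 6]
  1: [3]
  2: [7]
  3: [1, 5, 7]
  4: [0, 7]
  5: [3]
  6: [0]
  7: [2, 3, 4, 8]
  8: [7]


Visit 5, enqueue [3]
Visit 3, enqueue [1, 7]
Visit 1, enqueue []
Visit 7, enqueue [2, 4, 8]
Visit 2, enqueue []
Visit 4, enqueue [0]
Visit 8, enqueue []
Visit 0, enqueue [6]
Visit 6, enqueue []

BFS order: [5, 3, 1, 7, 2, 4, 8, 0, 6]


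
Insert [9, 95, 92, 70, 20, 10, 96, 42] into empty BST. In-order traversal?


Insert 9: root
Insert 95: R from 9
Insert 92: R from 9 -> L from 95
Insert 70: R from 9 -> L from 95 -> L from 92
Insert 20: R from 9 -> L from 95 -> L from 92 -> L from 70
Insert 10: R from 9 -> L from 95 -> L from 92 -> L from 70 -> L from 20
Insert 96: R from 9 -> R from 95
Insert 42: R from 9 -> L from 95 -> L from 92 -> L from 70 -> R from 20

In-order: [9, 10, 20, 42, 70, 92, 95, 96]


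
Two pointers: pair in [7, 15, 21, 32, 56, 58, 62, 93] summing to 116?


lo=0(7)+hi=7(93)=100
lo=1(15)+hi=7(93)=108
lo=2(21)+hi=7(93)=114
lo=3(32)+hi=7(93)=125
lo=3(32)+hi=6(62)=94
lo=4(56)+hi=6(62)=118
lo=4(56)+hi=5(58)=114

No pair found


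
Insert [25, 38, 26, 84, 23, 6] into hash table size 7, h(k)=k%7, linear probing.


Insert 25: h=4 -> slot 4
Insert 38: h=3 -> slot 3
Insert 26: h=5 -> slot 5
Insert 84: h=0 -> slot 0
Insert 23: h=2 -> slot 2
Insert 6: h=6 -> slot 6

Table: [84, None, 23, 38, 25, 26, 6]


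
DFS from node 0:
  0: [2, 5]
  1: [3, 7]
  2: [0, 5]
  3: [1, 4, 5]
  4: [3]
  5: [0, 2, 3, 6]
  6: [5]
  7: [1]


Visit 0, push [5, 2]
Visit 2, push [5]
Visit 5, push [6, 3]
Visit 3, push [4, 1]
Visit 1, push [7]
Visit 7, push []
Visit 4, push []
Visit 6, push []

DFS order: [0, 2, 5, 3, 1, 7, 4, 6]


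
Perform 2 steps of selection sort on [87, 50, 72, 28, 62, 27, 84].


Initial: [87, 50, 72, 28, 62, 27, 84]
Step 1: min=27 at 5
  Swap: [27, 50, 72, 28, 62, 87, 84]
Step 2: min=28 at 3
  Swap: [27, 28, 72, 50, 62, 87, 84]

After 2 steps: [27, 28, 72, 50, 62, 87, 84]


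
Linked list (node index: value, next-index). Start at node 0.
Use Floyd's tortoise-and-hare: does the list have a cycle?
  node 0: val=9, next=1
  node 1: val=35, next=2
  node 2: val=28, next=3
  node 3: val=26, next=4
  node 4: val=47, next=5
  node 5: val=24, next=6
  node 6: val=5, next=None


Floyd's tortoise (slow, +1) and hare (fast, +2):
  init: slow=0, fast=0
  step 1: slow=1, fast=2
  step 2: slow=2, fast=4
  step 3: slow=3, fast=6
  step 4: fast -> None, no cycle

Cycle: no


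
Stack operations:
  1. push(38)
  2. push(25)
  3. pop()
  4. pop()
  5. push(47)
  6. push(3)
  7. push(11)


push(38) -> [38]
push(25) -> [38, 25]
pop()->25, [38]
pop()->38, []
push(47) -> [47]
push(3) -> [47, 3]
push(11) -> [47, 3, 11]

Final stack: [47, 3, 11]


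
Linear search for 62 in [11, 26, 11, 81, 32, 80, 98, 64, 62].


i=0: 11!=62
i=1: 26!=62
i=2: 11!=62
i=3: 81!=62
i=4: 32!=62
i=5: 80!=62
i=6: 98!=62
i=7: 64!=62
i=8: 62==62 found!

Found at 8, 9 comps
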